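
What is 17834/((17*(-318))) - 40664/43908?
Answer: -41786869/9890277 ≈ -4.2250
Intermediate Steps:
17834/((17*(-318))) - 40664/43908 = 17834/(-5406) - 40664*1/43908 = 17834*(-1/5406) - 10166/10977 = -8917/2703 - 10166/10977 = -41786869/9890277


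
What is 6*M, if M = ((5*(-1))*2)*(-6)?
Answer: 360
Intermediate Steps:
M = 60 (M = -5*2*(-6) = -10*(-6) = 60)
6*M = 6*60 = 360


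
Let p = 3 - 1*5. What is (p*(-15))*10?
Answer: 300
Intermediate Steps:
p = -2 (p = 3 - 5 = -2)
(p*(-15))*10 = -2*(-15)*10 = 30*10 = 300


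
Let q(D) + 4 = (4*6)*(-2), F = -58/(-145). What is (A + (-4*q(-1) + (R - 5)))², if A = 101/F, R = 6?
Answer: 851929/4 ≈ 2.1298e+5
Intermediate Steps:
F = ⅖ (F = -58*(-1/145) = ⅖ ≈ 0.40000)
q(D) = -52 (q(D) = -4 + (4*6)*(-2) = -4 + 24*(-2) = -4 - 48 = -52)
A = 505/2 (A = 101/(⅖) = 101*(5/2) = 505/2 ≈ 252.50)
(A + (-4*q(-1) + (R - 5)))² = (505/2 + (-4*(-52) + (6 - 5)))² = (505/2 + (208 + 1))² = (505/2 + 209)² = (923/2)² = 851929/4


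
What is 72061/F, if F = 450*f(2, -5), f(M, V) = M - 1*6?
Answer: -72061/1800 ≈ -40.034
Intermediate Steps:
f(M, V) = -6 + M (f(M, V) = M - 6 = -6 + M)
F = -1800 (F = 450*(-6 + 2) = 450*(-4) = -1800)
72061/F = 72061/(-1800) = 72061*(-1/1800) = -72061/1800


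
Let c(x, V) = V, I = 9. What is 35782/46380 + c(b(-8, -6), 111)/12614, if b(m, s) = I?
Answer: 57062791/73129665 ≈ 0.78030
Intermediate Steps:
b(m, s) = 9
35782/46380 + c(b(-8, -6), 111)/12614 = 35782/46380 + 111/12614 = 35782*(1/46380) + 111*(1/12614) = 17891/23190 + 111/12614 = 57062791/73129665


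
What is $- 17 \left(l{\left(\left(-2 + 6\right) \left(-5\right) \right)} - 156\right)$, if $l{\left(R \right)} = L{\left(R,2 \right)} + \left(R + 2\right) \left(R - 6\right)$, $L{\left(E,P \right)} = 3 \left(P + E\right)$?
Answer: $-4386$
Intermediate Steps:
$L{\left(E,P \right)} = 3 E + 3 P$ ($L{\left(E,P \right)} = 3 \left(E + P\right) = 3 E + 3 P$)
$l{\left(R \right)} = 6 + 3 R + \left(-6 + R\right) \left(2 + R\right)$ ($l{\left(R \right)} = \left(3 R + 3 \cdot 2\right) + \left(R + 2\right) \left(R - 6\right) = \left(3 R + 6\right) + \left(2 + R\right) \left(-6 + R\right) = \left(6 + 3 R\right) + \left(-6 + R\right) \left(2 + R\right) = 6 + 3 R + \left(-6 + R\right) \left(2 + R\right)$)
$- 17 \left(l{\left(\left(-2 + 6\right) \left(-5\right) \right)} - 156\right) = - 17 \left(\left(-6 + \left(\left(-2 + 6\right) \left(-5\right)\right)^{2} - \left(-2 + 6\right) \left(-5\right)\right) - 156\right) = - 17 \left(\left(-6 + \left(4 \left(-5\right)\right)^{2} - 4 \left(-5\right)\right) - 156\right) = - 17 \left(\left(-6 + \left(-20\right)^{2} - -20\right) - 156\right) = - 17 \left(\left(-6 + 400 + 20\right) - 156\right) = - 17 \left(414 - 156\right) = \left(-17\right) 258 = -4386$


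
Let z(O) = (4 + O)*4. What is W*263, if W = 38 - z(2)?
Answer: 3682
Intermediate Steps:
z(O) = 16 + 4*O
W = 14 (W = 38 - (16 + 4*2) = 38 - (16 + 8) = 38 - 1*24 = 38 - 24 = 14)
W*263 = 14*263 = 3682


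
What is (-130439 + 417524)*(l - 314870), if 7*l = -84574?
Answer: -93863014920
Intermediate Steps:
l = -12082 (l = (⅐)*(-84574) = -12082)
(-130439 + 417524)*(l - 314870) = (-130439 + 417524)*(-12082 - 314870) = 287085*(-326952) = -93863014920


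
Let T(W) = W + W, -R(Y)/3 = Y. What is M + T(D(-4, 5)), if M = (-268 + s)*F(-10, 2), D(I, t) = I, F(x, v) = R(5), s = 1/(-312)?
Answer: 417253/104 ≈ 4012.0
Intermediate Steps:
s = -1/312 ≈ -0.0032051
R(Y) = -3*Y
F(x, v) = -15 (F(x, v) = -3*5 = -15)
T(W) = 2*W
M = 418085/104 (M = (-268 - 1/312)*(-15) = -83617/312*(-15) = 418085/104 ≈ 4020.0)
M + T(D(-4, 5)) = 418085/104 + 2*(-4) = 418085/104 - 8 = 417253/104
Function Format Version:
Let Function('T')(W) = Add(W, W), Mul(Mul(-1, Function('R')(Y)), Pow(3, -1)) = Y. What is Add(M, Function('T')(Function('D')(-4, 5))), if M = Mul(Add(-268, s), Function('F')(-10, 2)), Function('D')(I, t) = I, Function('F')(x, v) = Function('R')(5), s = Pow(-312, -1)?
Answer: Rational(417253, 104) ≈ 4012.0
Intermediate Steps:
s = Rational(-1, 312) ≈ -0.0032051
Function('R')(Y) = Mul(-3, Y)
Function('F')(x, v) = -15 (Function('F')(x, v) = Mul(-3, 5) = -15)
Function('T')(W) = Mul(2, W)
M = Rational(418085, 104) (M = Mul(Add(-268, Rational(-1, 312)), -15) = Mul(Rational(-83617, 312), -15) = Rational(418085, 104) ≈ 4020.0)
Add(M, Function('T')(Function('D')(-4, 5))) = Add(Rational(418085, 104), Mul(2, -4)) = Add(Rational(418085, 104), -8) = Rational(417253, 104)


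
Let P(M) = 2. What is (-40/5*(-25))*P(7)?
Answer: 400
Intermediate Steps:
(-40/5*(-25))*P(7) = (-40/5*(-25))*2 = (-40*⅕*(-25))*2 = -8*(-25)*2 = 200*2 = 400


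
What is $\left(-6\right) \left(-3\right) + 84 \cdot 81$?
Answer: $6822$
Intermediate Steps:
$\left(-6\right) \left(-3\right) + 84 \cdot 81 = 18 + 6804 = 6822$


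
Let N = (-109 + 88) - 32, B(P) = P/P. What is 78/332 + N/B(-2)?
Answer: -8759/166 ≈ -52.765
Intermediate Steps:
B(P) = 1
N = -53 (N = -21 - 32 = -53)
78/332 + N/B(-2) = 78/332 - 53/1 = 78*(1/332) - 53*1 = 39/166 - 53 = -8759/166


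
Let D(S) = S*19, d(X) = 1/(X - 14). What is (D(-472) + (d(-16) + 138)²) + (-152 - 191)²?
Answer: 114944221/900 ≈ 1.2772e+5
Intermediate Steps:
d(X) = 1/(-14 + X)
D(S) = 19*S
(D(-472) + (d(-16) + 138)²) + (-152 - 191)² = (19*(-472) + (1/(-14 - 16) + 138)²) + (-152 - 191)² = (-8968 + (1/(-30) + 138)²) + (-343)² = (-8968 + (-1/30 + 138)²) + 117649 = (-8968 + (4139/30)²) + 117649 = (-8968 + 17131321/900) + 117649 = 9060121/900 + 117649 = 114944221/900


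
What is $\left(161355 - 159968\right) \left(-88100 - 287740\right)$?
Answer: $-521290080$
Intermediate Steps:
$\left(161355 - 159968\right) \left(-88100 - 287740\right) = 1387 \left(-375840\right) = -521290080$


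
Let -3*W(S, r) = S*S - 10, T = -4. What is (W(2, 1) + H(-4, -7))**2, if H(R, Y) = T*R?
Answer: 324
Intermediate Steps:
W(S, r) = 10/3 - S**2/3 (W(S, r) = -(S*S - 10)/3 = -(S**2 - 10)/3 = -(-10 + S**2)/3 = 10/3 - S**2/3)
H(R, Y) = -4*R
(W(2, 1) + H(-4, -7))**2 = ((10/3 - 1/3*2**2) - 4*(-4))**2 = ((10/3 - 1/3*4) + 16)**2 = ((10/3 - 4/3) + 16)**2 = (2 + 16)**2 = 18**2 = 324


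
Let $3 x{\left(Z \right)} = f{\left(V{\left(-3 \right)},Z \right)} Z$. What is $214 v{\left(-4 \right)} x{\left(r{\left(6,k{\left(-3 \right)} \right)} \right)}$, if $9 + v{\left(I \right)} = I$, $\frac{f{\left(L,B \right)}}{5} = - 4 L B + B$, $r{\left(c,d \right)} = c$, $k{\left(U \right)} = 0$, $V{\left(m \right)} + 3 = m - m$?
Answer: $-2169960$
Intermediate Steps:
$V{\left(m \right)} = -3$ ($V{\left(m \right)} = -3 + \left(m - m\right) = -3 + 0 = -3$)
$f{\left(L,B \right)} = 5 B - 20 B L$ ($f{\left(L,B \right)} = 5 \left(- 4 L B + B\right) = 5 \left(- 4 B L + B\right) = 5 \left(B - 4 B L\right) = 5 B - 20 B L$)
$v{\left(I \right)} = -9 + I$
$x{\left(Z \right)} = \frac{65 Z^{2}}{3}$ ($x{\left(Z \right)} = \frac{5 Z \left(1 - -12\right) Z}{3} = \frac{5 Z \left(1 + 12\right) Z}{3} = \frac{5 Z 13 Z}{3} = \frac{65 Z Z}{3} = \frac{65 Z^{2}}{3}$)
$214 v{\left(-4 \right)} x{\left(r{\left(6,k{\left(-3 \right)} \right)} \right)} = 214 \left(-9 - 4\right) \frac{65 \cdot 6^{2}}{3} = 214 \left(-13\right) \frac{65}{3} \cdot 36 = \left(-2782\right) 780 = -2169960$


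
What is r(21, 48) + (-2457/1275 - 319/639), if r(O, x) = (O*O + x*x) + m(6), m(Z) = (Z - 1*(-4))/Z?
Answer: 745267084/271575 ≈ 2744.2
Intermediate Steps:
m(Z) = (4 + Z)/Z (m(Z) = (Z + 4)/Z = (4 + Z)/Z)
r(O, x) = 5/3 + O**2 + x**2 (r(O, x) = (O*O + x*x) + (4 + 6)/6 = (O**2 + x**2) + (1/6)*10 = (O**2 + x**2) + 5/3 = 5/3 + O**2 + x**2)
r(21, 48) + (-2457/1275 - 319/639) = (5/3 + 21**2 + 48**2) + (-2457/1275 - 319/639) = (5/3 + 441 + 2304) + (-2457*1/1275 - 319*1/639) = 8240/3 + (-819/425 - 319/639) = 8240/3 - 658916/271575 = 745267084/271575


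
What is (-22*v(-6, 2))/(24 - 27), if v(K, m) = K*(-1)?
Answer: 44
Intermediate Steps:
v(K, m) = -K
(-22*v(-6, 2))/(24 - 27) = (-(-22)*(-6))/(24 - 27) = -22*6/(-3) = -132*(-1/3) = 44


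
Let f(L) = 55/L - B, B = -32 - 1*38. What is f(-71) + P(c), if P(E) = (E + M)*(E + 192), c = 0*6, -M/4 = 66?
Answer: -3593933/71 ≈ -50619.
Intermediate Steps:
B = -70 (B = -32 - 38 = -70)
M = -264 (M = -4*66 = -264)
c = 0
P(E) = (-264 + E)*(192 + E) (P(E) = (E - 264)*(E + 192) = (-264 + E)*(192 + E))
f(L) = 70 + 55/L (f(L) = 55/L - 1*(-70) = 55/L + 70 = 70 + 55/L)
f(-71) + P(c) = (70 + 55/(-71)) + (-50688 + 0² - 72*0) = (70 + 55*(-1/71)) + (-50688 + 0 + 0) = (70 - 55/71) - 50688 = 4915/71 - 50688 = -3593933/71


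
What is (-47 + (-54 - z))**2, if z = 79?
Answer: 32400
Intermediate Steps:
(-47 + (-54 - z))**2 = (-47 + (-54 - 1*79))**2 = (-47 + (-54 - 79))**2 = (-47 - 133)**2 = (-180)**2 = 32400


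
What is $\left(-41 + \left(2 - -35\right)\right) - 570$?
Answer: $-574$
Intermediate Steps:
$\left(-41 + \left(2 - -35\right)\right) - 570 = \left(-41 + \left(2 + 35\right)\right) - 570 = \left(-41 + 37\right) - 570 = -4 - 570 = -574$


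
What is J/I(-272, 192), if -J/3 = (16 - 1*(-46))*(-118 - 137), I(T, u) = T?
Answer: -1395/8 ≈ -174.38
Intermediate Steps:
J = 47430 (J = -3*(16 - 1*(-46))*(-118 - 137) = -3*(16 + 46)*(-255) = -186*(-255) = -3*(-15810) = 47430)
J/I(-272, 192) = 47430/(-272) = 47430*(-1/272) = -1395/8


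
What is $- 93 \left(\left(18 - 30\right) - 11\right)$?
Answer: $2139$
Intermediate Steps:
$- 93 \left(\left(18 - 30\right) - 11\right) = - 93 \left(-12 - 11\right) = \left(-93\right) \left(-23\right) = 2139$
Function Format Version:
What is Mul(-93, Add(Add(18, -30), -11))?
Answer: 2139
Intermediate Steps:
Mul(-93, Add(Add(18, -30), -11)) = Mul(-93, Add(-12, -11)) = Mul(-93, -23) = 2139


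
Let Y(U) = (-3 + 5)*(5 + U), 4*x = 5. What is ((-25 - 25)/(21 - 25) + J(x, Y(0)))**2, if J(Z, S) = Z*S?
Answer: 625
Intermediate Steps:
x = 5/4 (x = (1/4)*5 = 5/4 ≈ 1.2500)
Y(U) = 10 + 2*U (Y(U) = 2*(5 + U) = 10 + 2*U)
J(Z, S) = S*Z
((-25 - 25)/(21 - 25) + J(x, Y(0)))**2 = ((-25 - 25)/(21 - 25) + (10 + 2*0)*(5/4))**2 = (-50/(-4) + (10 + 0)*(5/4))**2 = (-50*(-1/4) + 10*(5/4))**2 = (25/2 + 25/2)**2 = 25**2 = 625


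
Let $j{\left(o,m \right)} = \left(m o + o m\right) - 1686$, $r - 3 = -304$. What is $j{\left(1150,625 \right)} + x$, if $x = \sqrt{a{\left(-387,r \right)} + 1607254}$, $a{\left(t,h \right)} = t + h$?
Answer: $1435814 + \sqrt{1606566} \approx 1.4371 \cdot 10^{6}$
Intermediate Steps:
$r = -301$ ($r = 3 - 304 = -301$)
$j{\left(o,m \right)} = -1686 + 2 m o$ ($j{\left(o,m \right)} = \left(m o + m o\right) - 1686 = 2 m o - 1686 = -1686 + 2 m o$)
$a{\left(t,h \right)} = h + t$
$x = \sqrt{1606566}$ ($x = \sqrt{\left(-301 - 387\right) + 1607254} = \sqrt{-688 + 1607254} = \sqrt{1606566} \approx 1267.5$)
$j{\left(1150,625 \right)} + x = \left(-1686 + 2 \cdot 625 \cdot 1150\right) + \sqrt{1606566} = \left(-1686 + 1437500\right) + \sqrt{1606566} = 1435814 + \sqrt{1606566}$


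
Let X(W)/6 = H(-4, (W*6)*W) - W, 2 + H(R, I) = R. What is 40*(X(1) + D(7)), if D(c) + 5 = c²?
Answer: 80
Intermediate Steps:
H(R, I) = -2 + R
X(W) = -36 - 6*W (X(W) = 6*((-2 - 4) - W) = 6*(-6 - W) = -36 - 6*W)
D(c) = -5 + c²
40*(X(1) + D(7)) = 40*((-36 - 6*1) + (-5 + 7²)) = 40*((-36 - 6) + (-5 + 49)) = 40*(-42 + 44) = 40*2 = 80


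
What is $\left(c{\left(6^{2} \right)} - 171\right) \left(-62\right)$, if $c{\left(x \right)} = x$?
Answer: $8370$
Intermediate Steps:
$\left(c{\left(6^{2} \right)} - 171\right) \left(-62\right) = \left(6^{2} - 171\right) \left(-62\right) = \left(36 - 171\right) \left(-62\right) = \left(-135\right) \left(-62\right) = 8370$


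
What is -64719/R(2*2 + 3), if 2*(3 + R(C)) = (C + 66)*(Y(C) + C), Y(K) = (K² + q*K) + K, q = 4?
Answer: -129438/6637 ≈ -19.502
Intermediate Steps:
Y(K) = K² + 5*K (Y(K) = (K² + 4*K) + K = K² + 5*K)
R(C) = -3 + (66 + C)*(C + C*(5 + C))/2 (R(C) = -3 + ((C + 66)*(C*(5 + C) + C))/2 = -3 + ((66 + C)*(C + C*(5 + C)))/2 = -3 + (66 + C)*(C + C*(5 + C))/2)
-64719/R(2*2 + 3) = -64719/(-3 + (2*2 + 3)³/2 + 36*(2*2 + 3)² + 198*(2*2 + 3)) = -64719/(-3 + (4 + 3)³/2 + 36*(4 + 3)² + 198*(4 + 3)) = -64719/(-3 + (½)*7³ + 36*7² + 198*7) = -64719/(-3 + (½)*343 + 36*49 + 1386) = -64719/(-3 + 343/2 + 1764 + 1386) = -64719/6637/2 = -64719*2/6637 = -129438/6637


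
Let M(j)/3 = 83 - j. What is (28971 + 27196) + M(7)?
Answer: 56395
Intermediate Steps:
M(j) = 249 - 3*j (M(j) = 3*(83 - j) = 249 - 3*j)
(28971 + 27196) + M(7) = (28971 + 27196) + (249 - 3*7) = 56167 + (249 - 21) = 56167 + 228 = 56395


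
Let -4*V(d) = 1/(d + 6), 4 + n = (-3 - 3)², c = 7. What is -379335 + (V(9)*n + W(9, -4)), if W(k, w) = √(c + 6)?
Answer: -5690033/15 + √13 ≈ -3.7933e+5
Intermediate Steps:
n = 32 (n = -4 + (-3 - 3)² = -4 + (-6)² = -4 + 36 = 32)
V(d) = -1/(4*(6 + d)) (V(d) = -1/(4*(d + 6)) = -1/(4*(6 + d)))
W(k, w) = √13 (W(k, w) = √(7 + 6) = √13)
-379335 + (V(9)*n + W(9, -4)) = -379335 + (-1/(24 + 4*9)*32 + √13) = -379335 + (-1/(24 + 36)*32 + √13) = -379335 + (-1/60*32 + √13) = -379335 + (-8/15 + √13) = -5690033/15 + √13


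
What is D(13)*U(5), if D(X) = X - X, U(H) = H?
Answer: 0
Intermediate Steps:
D(X) = 0
D(13)*U(5) = 0*5 = 0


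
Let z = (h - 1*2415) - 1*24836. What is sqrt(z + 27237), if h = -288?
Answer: I*sqrt(302) ≈ 17.378*I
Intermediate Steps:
z = -27539 (z = (-288 - 1*2415) - 1*24836 = (-288 - 2415) - 24836 = -2703 - 24836 = -27539)
sqrt(z + 27237) = sqrt(-27539 + 27237) = sqrt(-302) = I*sqrt(302)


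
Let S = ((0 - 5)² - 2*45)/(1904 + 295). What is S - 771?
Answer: -1695494/2199 ≈ -771.03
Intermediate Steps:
S = -65/2199 (S = ((-5)² - 90)/2199 = (25 - 90)*(1/2199) = -65*1/2199 = -65/2199 ≈ -0.029559)
S - 771 = -65/2199 - 771 = -1695494/2199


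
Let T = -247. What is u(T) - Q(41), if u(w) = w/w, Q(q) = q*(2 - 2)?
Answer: 1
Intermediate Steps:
Q(q) = 0 (Q(q) = q*0 = 0)
u(w) = 1
u(T) - Q(41) = 1 - 1*0 = 1 + 0 = 1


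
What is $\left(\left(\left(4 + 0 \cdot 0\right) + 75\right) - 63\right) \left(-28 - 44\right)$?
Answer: $-1152$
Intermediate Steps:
$\left(\left(\left(4 + 0 \cdot 0\right) + 75\right) - 63\right) \left(-28 - 44\right) = \left(\left(\left(4 + 0\right) + 75\right) - 63\right) \left(-28 - 44\right) = \left(\left(4 + 75\right) - 63\right) \left(-72\right) = \left(79 - 63\right) \left(-72\right) = 16 \left(-72\right) = -1152$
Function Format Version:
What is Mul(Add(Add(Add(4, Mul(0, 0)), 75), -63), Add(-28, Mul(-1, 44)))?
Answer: -1152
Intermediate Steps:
Mul(Add(Add(Add(4, Mul(0, 0)), 75), -63), Add(-28, Mul(-1, 44))) = Mul(Add(Add(Add(4, 0), 75), -63), Add(-28, -44)) = Mul(Add(Add(4, 75), -63), -72) = Mul(Add(79, -63), -72) = Mul(16, -72) = -1152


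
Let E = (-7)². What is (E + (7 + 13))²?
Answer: 4761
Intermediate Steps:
E = 49
(E + (7 + 13))² = (49 + (7 + 13))² = (49 + 20)² = 69² = 4761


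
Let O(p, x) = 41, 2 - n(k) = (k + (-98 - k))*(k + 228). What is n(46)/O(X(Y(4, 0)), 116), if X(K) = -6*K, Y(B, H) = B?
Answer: 26854/41 ≈ 654.98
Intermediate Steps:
n(k) = 22346 + 98*k (n(k) = 2 - (k + (-98 - k))*(k + 228) = 2 - (-98)*(228 + k) = 2 - (-22344 - 98*k) = 2 + (22344 + 98*k) = 22346 + 98*k)
n(46)/O(X(Y(4, 0)), 116) = (22346 + 98*46)/41 = (22346 + 4508)*(1/41) = 26854*(1/41) = 26854/41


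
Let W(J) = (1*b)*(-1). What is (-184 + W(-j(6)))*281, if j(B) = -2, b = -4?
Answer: -50580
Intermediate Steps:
W(J) = 4 (W(J) = (1*(-4))*(-1) = -4*(-1) = 4)
(-184 + W(-j(6)))*281 = (-184 + 4)*281 = -180*281 = -50580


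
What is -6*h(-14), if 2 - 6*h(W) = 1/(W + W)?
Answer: -57/28 ≈ -2.0357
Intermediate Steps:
h(W) = ⅓ - 1/(12*W) (h(W) = ⅓ - 1/(6*(W + W)) = ⅓ - 1/(2*W)/6 = ⅓ - 1/(12*W))
-6*h(-14) = -(-1 + 4*(-14))/(2*(-14)) = -(-1)*(-1 - 56)/(2*14) = -(-1)*(-57)/(2*14) = -6*19/56 = -57/28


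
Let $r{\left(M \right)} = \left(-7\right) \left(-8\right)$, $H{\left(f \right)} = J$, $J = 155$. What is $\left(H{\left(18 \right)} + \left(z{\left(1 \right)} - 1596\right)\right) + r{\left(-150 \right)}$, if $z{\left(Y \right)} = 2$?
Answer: $-1383$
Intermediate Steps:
$H{\left(f \right)} = 155$
$r{\left(M \right)} = 56$
$\left(H{\left(18 \right)} + \left(z{\left(1 \right)} - 1596\right)\right) + r{\left(-150 \right)} = \left(155 + \left(2 - 1596\right)\right) + 56 = \left(155 - 1594\right) + 56 = -1439 + 56 = -1383$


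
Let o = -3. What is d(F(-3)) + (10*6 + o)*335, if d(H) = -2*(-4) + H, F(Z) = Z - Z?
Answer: 19103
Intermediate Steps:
F(Z) = 0
d(H) = 8 + H
d(F(-3)) + (10*6 + o)*335 = (8 + 0) + (10*6 - 3)*335 = 8 + (60 - 3)*335 = 8 + 57*335 = 8 + 19095 = 19103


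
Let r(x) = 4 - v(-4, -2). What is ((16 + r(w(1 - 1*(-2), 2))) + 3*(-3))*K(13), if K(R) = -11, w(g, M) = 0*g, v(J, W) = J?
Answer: -165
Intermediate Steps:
w(g, M) = 0
r(x) = 8 (r(x) = 4 - 1*(-4) = 4 + 4 = 8)
((16 + r(w(1 - 1*(-2), 2))) + 3*(-3))*K(13) = ((16 + 8) + 3*(-3))*(-11) = (24 - 9)*(-11) = 15*(-11) = -165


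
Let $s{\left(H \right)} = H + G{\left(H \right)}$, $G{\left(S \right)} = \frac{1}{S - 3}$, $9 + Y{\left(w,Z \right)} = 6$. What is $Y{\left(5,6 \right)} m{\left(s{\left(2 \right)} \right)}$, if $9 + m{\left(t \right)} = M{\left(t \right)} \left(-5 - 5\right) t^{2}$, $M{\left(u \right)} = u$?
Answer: $57$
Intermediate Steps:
$Y{\left(w,Z \right)} = -3$ ($Y{\left(w,Z \right)} = -9 + 6 = -3$)
$G{\left(S \right)} = \frac{1}{-3 + S}$
$s{\left(H \right)} = H + \frac{1}{-3 + H}$
$m{\left(t \right)} = -9 - 10 t^{3}$ ($m{\left(t \right)} = -9 + t \left(-5 - 5\right) t^{2} = -9 + t \left(-10\right) t^{2} = -9 + - 10 t t^{2} = -9 - 10 t^{3}$)
$Y{\left(5,6 \right)} m{\left(s{\left(2 \right)} \right)} = - 3 \left(-9 - 10 \left(\frac{1 + 2 \left(-3 + 2\right)}{-3 + 2}\right)^{3}\right) = - 3 \left(-9 - 10 \left(\frac{1 + 2 \left(-1\right)}{-1}\right)^{3}\right) = - 3 \left(-9 - 10 \left(- (1 - 2)\right)^{3}\right) = - 3 \left(-9 - 10 \left(\left(-1\right) \left(-1\right)\right)^{3}\right) = - 3 \left(-9 - 10 \cdot 1^{3}\right) = - 3 \left(-9 - 10\right) = \left(-3\right) \left(-19\right) = 57$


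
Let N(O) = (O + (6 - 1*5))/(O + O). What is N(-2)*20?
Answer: 5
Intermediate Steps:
N(O) = (1 + O)/(2*O) (N(O) = (O + (6 - 5))/((2*O)) = (O + 1)*(1/(2*O)) = (1 + O)*(1/(2*O)) = (1 + O)/(2*O))
N(-2)*20 = ((½)*(1 - 2)/(-2))*20 = ((½)*(-½)*(-1))*20 = (¼)*20 = 5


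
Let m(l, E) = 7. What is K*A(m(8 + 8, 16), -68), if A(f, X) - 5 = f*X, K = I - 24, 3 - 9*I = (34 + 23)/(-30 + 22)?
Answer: 86193/8 ≈ 10774.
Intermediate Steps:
I = 9/8 (I = ⅓ - (34 + 23)/(9*(-30 + 22)) = ⅓ - 19/(3*(-8)) = ⅓ - 19*(-1)/(3*8) = ⅓ - ⅑*(-57/8) = ⅓ + 19/24 = 9/8 ≈ 1.1250)
K = -183/8 (K = 9/8 - 24 = -183/8 ≈ -22.875)
A(f, X) = 5 + X*f (A(f, X) = 5 + f*X = 5 + X*f)
K*A(m(8 + 8, 16), -68) = -183*(5 - 68*7)/8 = -183*(5 - 476)/8 = -183/8*(-471) = 86193/8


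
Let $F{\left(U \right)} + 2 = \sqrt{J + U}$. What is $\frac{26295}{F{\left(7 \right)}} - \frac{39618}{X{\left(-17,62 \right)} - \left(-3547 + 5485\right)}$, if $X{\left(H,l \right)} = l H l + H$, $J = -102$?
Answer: $\frac{3 \left(- 589884383 i + 13206 \sqrt{95}\right)}{67303 \left(\sqrt{95} + 2 i\right)} \approx -530.62 - 2588.8 i$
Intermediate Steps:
$F{\left(U \right)} = -2 + \sqrt{-102 + U}$
$X{\left(H,l \right)} = H + H l^{2}$ ($X{\left(H,l \right)} = H l l + H = H l^{2} + H = H + H l^{2}$)
$\frac{26295}{F{\left(7 \right)}} - \frac{39618}{X{\left(-17,62 \right)} - \left(-3547 + 5485\right)} = \frac{26295}{-2 + \sqrt{-102 + 7}} - \frac{39618}{- 17 \left(1 + 62^{2}\right) - \left(-3547 + 5485\right)} = \frac{26295}{-2 + \sqrt{-95}} - \frac{39618}{- 17 \left(1 + 3844\right) - 1938} = \frac{26295}{-2 + i \sqrt{95}} - \frac{39618}{\left(-17\right) 3845 - 1938} = \frac{26295}{-2 + i \sqrt{95}} - \frac{39618}{-65365 - 1938} = \frac{26295}{-2 + i \sqrt{95}} - \frac{39618}{-67303} = \frac{26295}{-2 + i \sqrt{95}} - - \frac{39618}{67303} = \frac{26295}{-2 + i \sqrt{95}} + \frac{39618}{67303} = \frac{39618}{67303} + \frac{26295}{-2 + i \sqrt{95}}$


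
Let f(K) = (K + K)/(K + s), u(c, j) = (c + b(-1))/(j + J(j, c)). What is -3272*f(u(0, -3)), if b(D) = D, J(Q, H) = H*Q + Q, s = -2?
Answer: 6544/11 ≈ 594.91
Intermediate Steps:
J(Q, H) = Q + H*Q
u(c, j) = (-1 + c)/(j + j*(1 + c)) (u(c, j) = (c - 1)/(j + j*(1 + c)) = (-1 + c)/(j + j*(1 + c)))
f(K) = 2*K/(-2 + K) (f(K) = (K + K)/(K - 2) = (2*K)/(-2 + K) = 2*K/(-2 + K))
-3272*f(u(0, -3)) = -6544*(-1 + 0)/((-3)*(2 + 0))/(-2 + (-1 + 0)/((-3)*(2 + 0))) = -6544*(-1/3*(-1)/2)/(-2 - 1/3*(-1)/2) = -6544*(-1/3*1/2*(-1))/(-2 - 1/3*1/2*(-1)) = -6544/(6*(-2 + 1/6)) = -6544/(6*(-11/6)) = -6544*(-6)/(6*11) = -3272*(-2/11) = 6544/11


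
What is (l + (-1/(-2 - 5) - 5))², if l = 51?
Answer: 104329/49 ≈ 2129.2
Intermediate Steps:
(l + (-1/(-2 - 5) - 5))² = (51 + (-1/(-2 - 5) - 5))² = (51 + (-1/(-7) - 5))² = (51 + (-1*(-⅐) - 5))² = (51 + (⅐ - 5))² = (51 - 34/7)² = (323/7)² = 104329/49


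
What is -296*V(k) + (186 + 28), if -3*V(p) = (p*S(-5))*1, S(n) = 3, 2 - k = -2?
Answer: 1398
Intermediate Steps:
k = 4 (k = 2 - 1*(-2) = 2 + 2 = 4)
V(p) = -p (V(p) = -p*3/3 = -3*p/3 = -p)
-296*V(k) + (186 + 28) = -(-296)*4 + (186 + 28) = -296*(-4) + 214 = 1184 + 214 = 1398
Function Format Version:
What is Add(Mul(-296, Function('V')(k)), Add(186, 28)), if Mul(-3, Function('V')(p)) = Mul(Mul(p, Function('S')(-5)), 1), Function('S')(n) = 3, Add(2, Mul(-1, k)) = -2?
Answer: 1398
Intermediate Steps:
k = 4 (k = Add(2, Mul(-1, -2)) = Add(2, 2) = 4)
Function('V')(p) = Mul(-1, p) (Function('V')(p) = Mul(Rational(-1, 3), Mul(Mul(p, 3), 1)) = Mul(Rational(-1, 3), Mul(Mul(3, p), 1)) = Mul(Rational(-1, 3), Mul(3, p)) = Mul(-1, p))
Add(Mul(-296, Function('V')(k)), Add(186, 28)) = Add(Mul(-296, Mul(-1, 4)), Add(186, 28)) = Add(Mul(-296, -4), 214) = Add(1184, 214) = 1398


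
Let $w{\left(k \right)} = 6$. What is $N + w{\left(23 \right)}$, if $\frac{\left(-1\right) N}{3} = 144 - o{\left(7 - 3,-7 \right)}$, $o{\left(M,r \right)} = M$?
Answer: $-414$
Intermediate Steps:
$N = -420$ ($N = - 3 \left(144 - \left(7 - 3\right)\right) = - 3 \left(144 - 4\right) = \left(-3\right) 140 = -420$)
$N + w{\left(23 \right)} = -420 + 6 = -414$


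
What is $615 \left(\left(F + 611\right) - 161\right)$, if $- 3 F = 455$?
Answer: $183475$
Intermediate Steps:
$F = - \frac{455}{3}$ ($F = \left(- \frac{1}{3}\right) 455 = - \frac{455}{3} \approx -151.67$)
$615 \left(\left(F + 611\right) - 161\right) = 615 \left(\left(- \frac{455}{3} + 611\right) - 161\right) = 615 \left(\frac{1378}{3} - 161\right) = 615 \cdot \frac{895}{3} = 183475$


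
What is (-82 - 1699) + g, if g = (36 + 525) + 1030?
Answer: -190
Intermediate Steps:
g = 1591 (g = 561 + 1030 = 1591)
(-82 - 1699) + g = (-82 - 1699) + 1591 = -1781 + 1591 = -190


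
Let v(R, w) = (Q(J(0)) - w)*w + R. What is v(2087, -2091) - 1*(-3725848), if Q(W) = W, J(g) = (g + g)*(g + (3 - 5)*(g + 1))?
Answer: -644346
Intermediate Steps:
J(g) = 2*g*(-2 - g) (J(g) = (2*g)*(g - 2*(1 + g)) = (2*g)*(g + (-2 - 2*g)) = (2*g)*(-2 - g) = 2*g*(-2 - g))
v(R, w) = R - w**2 (v(R, w) = (-2*0*(2 + 0) - w)*w + R = (-2*0*2 - w)*w + R = (0 - w)*w + R = (-w)*w + R = -w**2 + R = R - w**2)
v(2087, -2091) - 1*(-3725848) = (2087 - 1*(-2091)**2) - 1*(-3725848) = (2087 - 1*4372281) + 3725848 = (2087 - 4372281) + 3725848 = -4370194 + 3725848 = -644346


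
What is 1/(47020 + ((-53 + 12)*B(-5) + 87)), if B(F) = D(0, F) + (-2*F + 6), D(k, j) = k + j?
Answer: 1/46656 ≈ 2.1433e-5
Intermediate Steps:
D(k, j) = j + k
B(F) = 6 - F (B(F) = (F + 0) + (-2*F + 6) = F + (6 - 2*F) = 6 - F)
1/(47020 + ((-53 + 12)*B(-5) + 87)) = 1/(47020 + ((-53 + 12)*(6 - 1*(-5)) + 87)) = 1/(47020 + (-41*(6 + 5) + 87)) = 1/(47020 + (-41*11 + 87)) = 1/(47020 + (-451 + 87)) = 1/(47020 - 364) = 1/46656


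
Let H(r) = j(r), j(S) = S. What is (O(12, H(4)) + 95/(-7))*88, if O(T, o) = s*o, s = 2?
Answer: -3432/7 ≈ -490.29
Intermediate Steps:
H(r) = r
O(T, o) = 2*o
(O(12, H(4)) + 95/(-7))*88 = (2*4 + 95/(-7))*88 = (8 + 95*(-⅐))*88 = (8 - 95/7)*88 = -39/7*88 = -3432/7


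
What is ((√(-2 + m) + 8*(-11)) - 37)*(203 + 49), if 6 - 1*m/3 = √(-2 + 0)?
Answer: -31500 + 252*√(16 - 3*I*√2) ≈ -30483.0 - 132.5*I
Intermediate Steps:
m = 18 - 3*I*√2 (m = 18 - 3*√(-2 + 0) = 18 - 3*I*√2 ≈ 18.0 - 4.2426*I)
((√(-2 + m) + 8*(-11)) - 37)*(203 + 49) = ((√(-2 + (18 - 3*I*√2)) + 8*(-11)) - 37)*(203 + 49) = ((√(16 - 3*I*√2) - 88) - 37)*252 = ((-88 + √(16 - 3*I*√2)) - 37)*252 = (-125 + √(16 - 3*I*√2))*252 = -31500 + 252*√(16 - 3*I*√2)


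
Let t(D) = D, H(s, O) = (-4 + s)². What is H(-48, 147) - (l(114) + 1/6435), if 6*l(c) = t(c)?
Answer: 17277974/6435 ≈ 2685.0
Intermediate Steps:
l(c) = c/6
H(-48, 147) - (l(114) + 1/6435) = (-4 - 48)² - ((⅙)*114 + 1/6435) = (-52)² - (19 + 1/6435) = 2704 - 1*122266/6435 = 2704 - 122266/6435 = 17277974/6435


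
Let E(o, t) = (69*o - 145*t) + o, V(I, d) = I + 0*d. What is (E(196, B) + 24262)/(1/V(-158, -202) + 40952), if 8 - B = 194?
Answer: 10262416/6470415 ≈ 1.5861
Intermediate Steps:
B = -186 (B = 8 - 1*194 = 8 - 194 = -186)
V(I, d) = I (V(I, d) = I + 0 = I)
E(o, t) = -145*t + 70*o (E(o, t) = (-145*t + 69*o) + o = -145*t + 70*o)
(E(196, B) + 24262)/(1/V(-158, -202) + 40952) = ((-145*(-186) + 70*196) + 24262)/(1/(-158) + 40952) = ((26970 + 13720) + 24262)/(-1/158 + 40952) = (40690 + 24262)/(6470415/158) = 64952*(158/6470415) = 10262416/6470415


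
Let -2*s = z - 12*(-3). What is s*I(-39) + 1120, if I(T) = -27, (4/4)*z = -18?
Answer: 1363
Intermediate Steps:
z = -18
s = -9 (s = -(-18 - 12*(-3))/2 = -(-18 + 36)/2 = -½*18 = -9)
s*I(-39) + 1120 = -9*(-27) + 1120 = 243 + 1120 = 1363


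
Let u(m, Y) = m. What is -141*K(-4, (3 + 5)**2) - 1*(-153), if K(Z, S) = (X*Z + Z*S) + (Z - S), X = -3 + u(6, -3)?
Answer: 47529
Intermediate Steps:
X = 3 (X = -3 + 6 = 3)
K(Z, S) = -S + 4*Z + S*Z (K(Z, S) = (3*Z + Z*S) + (Z - S) = (3*Z + S*Z) + (Z - S) = -S + 4*Z + S*Z)
-141*K(-4, (3 + 5)**2) - 1*(-153) = -141*(-(3 + 5)**2 + 4*(-4) + (3 + 5)**2*(-4)) - 1*(-153) = -141*(-1*8**2 - 16 + 8**2*(-4)) + 153 = -141*(-1*64 - 16 + 64*(-4)) + 153 = -141*(-64 - 16 - 256) + 153 = -141*(-336) + 153 = 47376 + 153 = 47529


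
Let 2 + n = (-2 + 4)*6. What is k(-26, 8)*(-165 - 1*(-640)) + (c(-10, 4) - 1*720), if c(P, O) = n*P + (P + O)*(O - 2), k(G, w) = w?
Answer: 2968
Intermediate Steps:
n = 10 (n = -2 + (-2 + 4)*6 = -2 + 2*6 = -2 + 12 = 10)
c(P, O) = 10*P + (-2 + O)*(O + P) (c(P, O) = 10*P + (P + O)*(O - 2) = 10*P + (O + P)*(-2 + O) = 10*P + (-2 + O)*(O + P))
k(-26, 8)*(-165 - 1*(-640)) + (c(-10, 4) - 1*720) = 8*(-165 - 1*(-640)) + ((4**2 - 2*4 + 8*(-10) + 4*(-10)) - 1*720) = 8*(-165 + 640) + ((16 - 8 - 80 - 40) - 720) = 8*475 + (-112 - 720) = 3800 - 832 = 2968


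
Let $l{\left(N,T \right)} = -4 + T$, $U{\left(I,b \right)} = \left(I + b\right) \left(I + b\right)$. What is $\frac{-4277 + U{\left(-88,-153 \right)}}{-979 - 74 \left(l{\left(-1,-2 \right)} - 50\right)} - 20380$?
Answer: $- \frac{64448896}{3165} \approx -20363.0$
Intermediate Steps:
$U{\left(I,b \right)} = \left(I + b\right)^{2}$
$\frac{-4277 + U{\left(-88,-153 \right)}}{-979 - 74 \left(l{\left(-1,-2 \right)} - 50\right)} - 20380 = \frac{-4277 + \left(-88 - 153\right)^{2}}{-979 - 74 \left(\left(-4 - 2\right) - 50\right)} - 20380 = \frac{-4277 + \left(-241\right)^{2}}{-979 - 74 \left(-6 - 50\right)} - 20380 = \frac{-4277 + 58081}{-979 - -4144} - 20380 = \frac{53804}{-979 + 4144} - 20380 = \frac{53804}{3165} - 20380 = - \frac{64448896}{3165}$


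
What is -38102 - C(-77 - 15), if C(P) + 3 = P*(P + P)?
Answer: -55027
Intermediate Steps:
C(P) = -3 + 2*P**2 (C(P) = -3 + P*(P + P) = -3 + P*(2*P) = -3 + 2*P**2)
-38102 - C(-77 - 15) = -38102 - (-3 + 2*(-77 - 15)**2) = -38102 - (-3 + 2*(-92)**2) = -38102 - (-3 + 2*8464) = -38102 - (-3 + 16928) = -38102 - 1*16925 = -38102 - 16925 = -55027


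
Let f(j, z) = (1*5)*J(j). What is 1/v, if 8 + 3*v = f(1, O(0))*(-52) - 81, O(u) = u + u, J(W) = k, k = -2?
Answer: 3/431 ≈ 0.0069606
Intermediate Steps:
J(W) = -2
O(u) = 2*u
f(j, z) = -10 (f(j, z) = (1*5)*(-2) = 5*(-2) = -10)
v = 431/3 (v = -8/3 + (-10*(-52) - 81)/3 = -8/3 + (520 - 81)/3 = -8/3 + (⅓)*439 = -8/3 + 439/3 = 431/3 ≈ 143.67)
1/v = 1/(431/3) = 3/431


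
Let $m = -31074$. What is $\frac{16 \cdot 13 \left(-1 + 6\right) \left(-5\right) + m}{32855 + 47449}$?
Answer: $- \frac{2591}{5736} \approx -0.45171$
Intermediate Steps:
$\frac{16 \cdot 13 \left(-1 + 6\right) \left(-5\right) + m}{32855 + 47449} = \frac{16 \cdot 13 \left(-1 + 6\right) \left(-5\right) - 31074}{32855 + 47449} = \frac{208 \cdot 5 \left(-5\right) - 31074}{80304} = \left(208 \left(-25\right) - 31074\right) \frac{1}{80304} = \left(-5200 - 31074\right) \frac{1}{80304} = \left(-36274\right) \frac{1}{80304} = - \frac{2591}{5736}$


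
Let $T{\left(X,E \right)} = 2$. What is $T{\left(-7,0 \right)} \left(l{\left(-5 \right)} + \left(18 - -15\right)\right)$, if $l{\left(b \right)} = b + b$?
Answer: $46$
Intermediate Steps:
$l{\left(b \right)} = 2 b$
$T{\left(-7,0 \right)} \left(l{\left(-5 \right)} + \left(18 - -15\right)\right) = 2 \left(2 \left(-5\right) + \left(18 - -15\right)\right) = 2 \left(-10 + \left(18 + 15\right)\right) = 2 \left(-10 + 33\right) = 2 \cdot 23 = 46$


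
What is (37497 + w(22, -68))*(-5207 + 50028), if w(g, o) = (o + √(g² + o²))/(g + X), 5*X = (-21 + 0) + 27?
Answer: 48735128288/29 + 224105*√1277/58 ≈ 1.6807e+9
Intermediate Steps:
X = 6/5 (X = ((-21 + 0) + 27)/5 = (-21 + 27)/5 = (⅕)*6 = 6/5 ≈ 1.2000)
w(g, o) = (o + √(g² + o²))/(6/5 + g) (w(g, o) = (o + √(g² + o²))/(g + 6/5) = (o + √(g² + o²))/(6/5 + g))
(37497 + w(22, -68))*(-5207 + 50028) = (37497 + 5*(-68 + √(22² + (-68)²))/(6 + 5*22))*(-5207 + 50028) = (37497 + 5*(-68 + √(484 + 4624))/(6 + 110))*44821 = (37497 + 5*(-68 + √5108)/116)*44821 = (37497 + 5*(1/116)*(-68 + 2*√1277))*44821 = (37497 + (-85/29 + 5*√1277/58))*44821 = (1087328/29 + 5*√1277/58)*44821 = 48735128288/29 + 224105*√1277/58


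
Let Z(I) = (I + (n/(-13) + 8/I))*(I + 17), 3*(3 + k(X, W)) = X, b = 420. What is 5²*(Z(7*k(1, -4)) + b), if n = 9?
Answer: 9274750/819 ≈ 11324.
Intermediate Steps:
k(X, W) = -3 + X/3
Z(I) = (17 + I)*(-9/13 + I + 8/I) (Z(I) = (I + (9/(-13) + 8/I))*(I + 17) = (I + (9*(-1/13) + 8/I))*(17 + I) = (I + (-9/13 + 8/I))*(17 + I) = (-9/13 + I + 8/I)*(17 + I) = (17 + I)*(-9/13 + I + 8/I))
5²*(Z(7*k(1, -4)) + b) = 5²*((-49/13 + (7*(-3 + (⅓)*1))² + 136/((7*(-3 + (⅓)*1))) + 212*(7*(-3 + (⅓)*1))/13) + 420) = 25*((-49/13 + (7*(-3 + ⅓))² + 136/((7*(-3 + ⅓))) + 212*(7*(-3 + ⅓))/13) + 420) = 25*((-49/13 + (7*(-8/3))² + 136/((7*(-8/3))) + 212*(7*(-8/3))/13) + 420) = 25*((-49/13 + (-56/3)² + 136/(-56/3) + (212/13)*(-56/3)) + 420) = 25*((-49/13 + 3136/9 + 136*(-3/56) - 11872/39) + 420) = 25*((-49/13 + 3136/9 - 51/7 - 11872/39) + 420) = 25*(27010/819 + 420) = 25*(370990/819) = 9274750/819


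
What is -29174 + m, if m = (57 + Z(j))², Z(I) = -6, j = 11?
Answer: -26573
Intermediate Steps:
m = 2601 (m = (57 - 6)² = 51² = 2601)
-29174 + m = -29174 + 2601 = -26573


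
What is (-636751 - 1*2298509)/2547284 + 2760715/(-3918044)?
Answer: -4633200744875/2495092698124 ≈ -1.8569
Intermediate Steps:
(-636751 - 1*2298509)/2547284 + 2760715/(-3918044) = (-636751 - 2298509)*(1/2547284) + 2760715*(-1/3918044) = -2935260*1/2547284 - 2760715/3918044 = -733815/636821 - 2760715/3918044 = -4633200744875/2495092698124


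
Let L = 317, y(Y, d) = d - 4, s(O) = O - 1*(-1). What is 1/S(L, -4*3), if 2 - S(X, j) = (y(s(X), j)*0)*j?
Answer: 1/2 ≈ 0.50000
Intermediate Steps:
s(O) = 1 + O (s(O) = O + 1 = 1 + O)
y(Y, d) = -4 + d
S(X, j) = 2 (S(X, j) = 2 - (-4 + j)*0*j = 2 - 0*j = 2 - 1*0 = 2 + 0 = 2)
1/S(L, -4*3) = 1/2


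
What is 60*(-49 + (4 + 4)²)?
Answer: 900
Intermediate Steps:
60*(-49 + (4 + 4)²) = 60*(-49 + 8²) = 60*(-49 + 64) = 60*15 = 900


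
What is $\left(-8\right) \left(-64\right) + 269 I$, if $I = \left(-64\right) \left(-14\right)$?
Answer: $241536$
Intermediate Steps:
$I = 896$
$\left(-8\right) \left(-64\right) + 269 I = \left(-8\right) \left(-64\right) + 269 \cdot 896 = 512 + 241024 = 241536$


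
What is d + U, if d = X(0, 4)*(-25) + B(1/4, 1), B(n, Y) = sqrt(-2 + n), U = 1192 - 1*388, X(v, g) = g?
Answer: 704 + I*sqrt(7)/2 ≈ 704.0 + 1.3229*I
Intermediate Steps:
U = 804 (U = 1192 - 388 = 804)
d = -100 + I*sqrt(7)/2 (d = 4*(-25) + sqrt(-2 + 1/4) = -100 + sqrt(-2 + 1/4) = -100 + sqrt(-7/4) = -100 + I*sqrt(7)/2 ≈ -100.0 + 1.3229*I)
d + U = (-100 + I*sqrt(7)/2) + 804 = 704 + I*sqrt(7)/2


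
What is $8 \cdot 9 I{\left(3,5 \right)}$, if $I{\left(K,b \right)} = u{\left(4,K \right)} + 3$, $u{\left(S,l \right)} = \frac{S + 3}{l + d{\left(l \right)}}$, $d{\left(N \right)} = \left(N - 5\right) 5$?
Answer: $144$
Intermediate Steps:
$d{\left(N \right)} = -25 + 5 N$ ($d{\left(N \right)} = \left(-5 + N\right) 5 = -25 + 5 N$)
$u{\left(S,l \right)} = \frac{3 + S}{-25 + 6 l}$ ($u{\left(S,l \right)} = \frac{S + 3}{l + \left(-25 + 5 l\right)} = \frac{3 + S}{-25 + 6 l}$)
$I{\left(K,b \right)} = 3 + \frac{7}{-25 + 6 K}$ ($I{\left(K,b \right)} = \frac{3 + 4}{-25 + 6 K} + 3 = \frac{1}{-25 + 6 K} 7 + 3 = \frac{7}{-25 + 6 K} + 3 = 3 + \frac{7}{-25 + 6 K}$)
$8 \cdot 9 I{\left(3,5 \right)} = 8 \cdot 9 \frac{2 \left(-34 + 9 \cdot 3\right)}{-25 + 6 \cdot 3} = 72 \frac{2 \left(-34 + 27\right)}{-25 + 18} = 72 \cdot 2 \frac{1}{-7} \left(-7\right) = 72 \cdot 2 \left(- \frac{1}{7}\right) \left(-7\right) = 72 \cdot 2 = 144$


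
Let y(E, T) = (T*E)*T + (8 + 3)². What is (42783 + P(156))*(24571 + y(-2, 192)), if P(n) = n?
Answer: -2105556804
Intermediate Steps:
y(E, T) = 121 + E*T² (y(E, T) = (E*T)*T + 11² = E*T² + 121 = 121 + E*T²)
(42783 + P(156))*(24571 + y(-2, 192)) = (42783 + 156)*(24571 + (121 - 2*192²)) = 42939*(24571 + (121 - 2*36864)) = 42939*(24571 + (121 - 73728)) = 42939*(24571 - 73607) = 42939*(-49036) = -2105556804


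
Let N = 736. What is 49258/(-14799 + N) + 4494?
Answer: 63149864/14063 ≈ 4490.5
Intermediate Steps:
49258/(-14799 + N) + 4494 = 49258/(-14799 + 736) + 4494 = 49258/(-14063) + 4494 = 49258*(-1/14063) + 4494 = -49258/14063 + 4494 = 63149864/14063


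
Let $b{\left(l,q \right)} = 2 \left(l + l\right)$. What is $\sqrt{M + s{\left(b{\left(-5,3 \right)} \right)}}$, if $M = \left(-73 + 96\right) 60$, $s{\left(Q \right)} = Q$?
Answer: $4 \sqrt{85} \approx 36.878$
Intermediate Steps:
$b{\left(l,q \right)} = 4 l$ ($b{\left(l,q \right)} = 2 \cdot 2 l = 4 l$)
$M = 1380$ ($M = 23 \cdot 60 = 1380$)
$\sqrt{M + s{\left(b{\left(-5,3 \right)} \right)}} = \sqrt{1380 + 4 \left(-5\right)} = \sqrt{1380 - 20} = \sqrt{1360} = 4 \sqrt{85}$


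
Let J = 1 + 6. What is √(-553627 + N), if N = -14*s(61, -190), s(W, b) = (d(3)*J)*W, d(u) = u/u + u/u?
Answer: I*√565583 ≈ 752.05*I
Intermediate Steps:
d(u) = 2 (d(u) = 1 + 1 = 2)
J = 7
s(W, b) = 14*W (s(W, b) = (2*7)*W = 14*W)
N = -11956 (N = -196*61 = -14*854 = -11956)
√(-553627 + N) = √(-553627 - 11956) = √(-565583) = I*√565583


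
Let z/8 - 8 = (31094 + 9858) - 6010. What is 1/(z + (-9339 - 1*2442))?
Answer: 1/267819 ≈ 3.7339e-6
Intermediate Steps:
z = 279600 (z = 64 + 8*((31094 + 9858) - 6010) = 64 + 8*(40952 - 6010) = 64 + 8*34942 = 64 + 279536 = 279600)
1/(z + (-9339 - 1*2442)) = 1/(279600 + (-9339 - 1*2442)) = 1/(279600 + (-9339 - 2442)) = 1/(279600 - 11781) = 1/267819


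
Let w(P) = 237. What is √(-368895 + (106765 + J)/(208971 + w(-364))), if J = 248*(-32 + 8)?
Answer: I*√4036442642716794/104604 ≈ 607.37*I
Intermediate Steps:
J = -5952 (J = 248*(-24) = -5952)
√(-368895 + (106765 + J)/(208971 + w(-364))) = √(-368895 + (106765 - 5952)/(208971 + 237)) = √(-368895 + 100813/209208) = √(-77175684347/209208) = I*√4036442642716794/104604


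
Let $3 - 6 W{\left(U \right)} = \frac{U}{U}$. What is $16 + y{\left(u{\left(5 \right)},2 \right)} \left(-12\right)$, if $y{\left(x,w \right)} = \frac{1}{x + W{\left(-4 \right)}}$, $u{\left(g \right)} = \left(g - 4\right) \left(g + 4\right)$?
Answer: $\frac{103}{7} \approx 14.714$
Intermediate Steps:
$u{\left(g \right)} = \left(-4 + g\right) \left(4 + g\right)$
$W{\left(U \right)} = \frac{1}{3}$ ($W{\left(U \right)} = \frac{1}{2} - \frac{U \frac{1}{U}}{6} = \frac{1}{2} - \frac{1}{6} = \frac{1}{3}$)
$y{\left(x,w \right)} = \frac{1}{\frac{1}{3} + x}$ ($y{\left(x,w \right)} = \frac{1}{x + \frac{1}{3}} = \frac{1}{\frac{1}{3} + x}$)
$16 + y{\left(u{\left(5 \right)},2 \right)} \left(-12\right) = 16 + \frac{3}{1 + 3 \left(-16 + 5^{2}\right)} \left(-12\right) = 16 + \frac{3}{1 + 3 \left(-16 + 25\right)} \left(-12\right) = 16 + \frac{3}{1 + 3 \cdot 9} \left(-12\right) = 16 + \frac{3}{1 + 27} \left(-12\right) = 16 + \frac{3}{28} \left(-12\right) = 16 - \frac{9}{7} = \frac{103}{7}$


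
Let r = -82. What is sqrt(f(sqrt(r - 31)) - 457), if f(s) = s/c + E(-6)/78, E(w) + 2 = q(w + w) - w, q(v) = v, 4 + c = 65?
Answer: sqrt(-2587036413 + 92781*I*sqrt(113))/2379 ≈ 0.0040754 + 21.38*I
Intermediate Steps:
c = 61 (c = -4 + 65 = 61)
E(w) = -2 + w (E(w) = -2 + ((w + w) - w) = -2 + (2*w - w) = -2 + w)
f(s) = -4/39 + s/61 (f(s) = s/61 + (-2 - 6)/78 = s*(1/61) - 8*1/78 = s/61 - 4/39 = -4/39 + s/61)
sqrt(f(sqrt(r - 31)) - 457) = sqrt((-4/39 + sqrt(-82 - 31)/61) - 457) = sqrt((-4/39 + sqrt(-113)/61) - 457) = sqrt((-4/39 + (I*sqrt(113))/61) - 457) = sqrt((-4/39 + I*sqrt(113)/61) - 457) = sqrt(-17827/39 + I*sqrt(113)/61)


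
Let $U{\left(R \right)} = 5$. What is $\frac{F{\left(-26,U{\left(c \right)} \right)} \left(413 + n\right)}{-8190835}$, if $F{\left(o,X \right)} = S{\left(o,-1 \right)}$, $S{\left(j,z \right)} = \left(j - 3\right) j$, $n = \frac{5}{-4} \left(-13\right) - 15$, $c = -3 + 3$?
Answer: $- \frac{624689}{16381670} \approx -0.038133$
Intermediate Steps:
$c = 0$
$n = \frac{5}{4}$ ($n = 5 \left(- \frac{1}{4}\right) \left(-13\right) - 15 = \left(- \frac{5}{4}\right) \left(-13\right) - 15 = \frac{65}{4} - 15 = \frac{5}{4} \approx 1.25$)
$S{\left(j,z \right)} = j \left(-3 + j\right)$ ($S{\left(j,z \right)} = \left(-3 + j\right) j = j \left(-3 + j\right)$)
$F{\left(o,X \right)} = o \left(-3 + o\right)$
$\frac{F{\left(-26,U{\left(c \right)} \right)} \left(413 + n\right)}{-8190835} = \frac{- 26 \left(-3 - 26\right) \left(413 + \frac{5}{4}\right)}{-8190835} = \left(-26\right) \left(-29\right) \frac{1657}{4} \left(- \frac{1}{8190835}\right) = 754 \cdot \frac{1657}{4} \left(- \frac{1}{8190835}\right) = \frac{624689}{2} \left(- \frac{1}{8190835}\right) = - \frac{624689}{16381670}$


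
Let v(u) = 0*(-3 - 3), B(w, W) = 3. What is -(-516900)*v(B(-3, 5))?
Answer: 0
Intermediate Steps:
v(u) = 0 (v(u) = 0*(-6) = 0)
-(-516900)*v(B(-3, 5)) = -(-516900)*0 = -25845*0 = 0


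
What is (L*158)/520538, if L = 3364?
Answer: 265756/260269 ≈ 1.0211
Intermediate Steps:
(L*158)/520538 = (3364*158)/520538 = 531512*(1/520538) = 265756/260269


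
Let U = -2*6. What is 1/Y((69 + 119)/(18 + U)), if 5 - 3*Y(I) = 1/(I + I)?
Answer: 564/937 ≈ 0.60192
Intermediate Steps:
U = -12
Y(I) = 5/3 - 1/(6*I) (Y(I) = 5/3 - 1/(3*(I + I)) = 5/3 - 1/(2*I)/3 = 5/3 - 1/(6*I))
1/Y((69 + 119)/(18 + U)) = 1/((-1 + 10*((69 + 119)/(18 - 12)))/(6*(((69 + 119)/(18 - 12))))) = 1/((-1 + 10*(188/6))/(6*((188/6)))) = 1/((-1 + 10*(188*(1/6)))/(6*((188*(1/6))))) = 1/((-1 + 10*(94/3))/(6*(94/3))) = 1/((1/6)*(3/94)*(-1 + 940/3)) = 1/((1/6)*(3/94)*(937/3)) = 1/(937/564) = 564/937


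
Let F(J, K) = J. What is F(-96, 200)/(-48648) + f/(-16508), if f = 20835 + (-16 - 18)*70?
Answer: -37342253/33461716 ≈ -1.1160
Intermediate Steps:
f = 18455 (f = 20835 - 34*70 = 20835 - 2380 = 18455)
F(-96, 200)/(-48648) + f/(-16508) = -96/(-48648) + 18455/(-16508) = -96*(-1/48648) + 18455*(-1/16508) = 4/2027 - 18455/16508 = -37342253/33461716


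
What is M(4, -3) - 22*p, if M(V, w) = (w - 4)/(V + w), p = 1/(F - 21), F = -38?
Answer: -391/59 ≈ -6.6271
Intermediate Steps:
p = -1/59 (p = 1/(-38 - 21) = 1/(-59) = -1/59 ≈ -0.016949)
M(V, w) = (-4 + w)/(V + w)
M(4, -3) - 22*p = (-4 - 3)/(4 - 3) - 22*(-1/59) = -7/1 + 22/59 = 1*(-7) + 22/59 = -7 + 22/59 = -391/59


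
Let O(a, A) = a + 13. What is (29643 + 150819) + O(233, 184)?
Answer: 180708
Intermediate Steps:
O(a, A) = 13 + a
(29643 + 150819) + O(233, 184) = (29643 + 150819) + (13 + 233) = 180462 + 246 = 180708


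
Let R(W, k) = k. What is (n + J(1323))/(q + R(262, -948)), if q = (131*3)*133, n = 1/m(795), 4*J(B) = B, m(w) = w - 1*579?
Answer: 71443/11085336 ≈ 0.0064448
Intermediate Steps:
m(w) = -579 + w (m(w) = w - 579 = -579 + w)
J(B) = B/4
n = 1/216 (n = 1/(-579 + 795) = 1/216 ≈ 0.0046296)
q = 52269 (q = 393*133 = 52269)
(n + J(1323))/(q + R(262, -948)) = (1/216 + (¼)*1323)/(52269 - 948) = (1/216 + 1323/4)/51321 = (71443/216)*(1/51321) = 71443/11085336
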